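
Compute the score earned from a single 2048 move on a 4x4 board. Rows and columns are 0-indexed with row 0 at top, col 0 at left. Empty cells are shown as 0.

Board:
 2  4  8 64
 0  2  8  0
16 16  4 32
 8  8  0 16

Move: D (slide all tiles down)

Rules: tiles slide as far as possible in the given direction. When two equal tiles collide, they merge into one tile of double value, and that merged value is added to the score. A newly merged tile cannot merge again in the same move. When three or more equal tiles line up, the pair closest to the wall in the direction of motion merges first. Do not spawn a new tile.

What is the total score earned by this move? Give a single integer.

Answer: 16

Derivation:
Slide down:
col 0: [2, 0, 16, 8] -> [0, 2, 16, 8]  score +0 (running 0)
col 1: [4, 2, 16, 8] -> [4, 2, 16, 8]  score +0 (running 0)
col 2: [8, 8, 4, 0] -> [0, 0, 16, 4]  score +16 (running 16)
col 3: [64, 0, 32, 16] -> [0, 64, 32, 16]  score +0 (running 16)
Board after move:
 0  4  0  0
 2  2  0 64
16 16 16 32
 8  8  4 16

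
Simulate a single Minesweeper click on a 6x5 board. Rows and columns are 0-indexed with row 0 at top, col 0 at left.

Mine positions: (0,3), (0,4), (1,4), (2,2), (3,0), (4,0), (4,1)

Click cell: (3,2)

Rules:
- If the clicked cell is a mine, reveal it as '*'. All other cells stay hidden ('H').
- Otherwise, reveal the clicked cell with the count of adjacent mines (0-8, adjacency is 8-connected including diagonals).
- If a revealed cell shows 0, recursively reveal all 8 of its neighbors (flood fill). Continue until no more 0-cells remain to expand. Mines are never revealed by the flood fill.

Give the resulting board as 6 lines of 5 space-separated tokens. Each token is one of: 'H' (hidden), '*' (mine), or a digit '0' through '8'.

H H H H H
H H H H H
H H H H H
H H 2 H H
H H H H H
H H H H H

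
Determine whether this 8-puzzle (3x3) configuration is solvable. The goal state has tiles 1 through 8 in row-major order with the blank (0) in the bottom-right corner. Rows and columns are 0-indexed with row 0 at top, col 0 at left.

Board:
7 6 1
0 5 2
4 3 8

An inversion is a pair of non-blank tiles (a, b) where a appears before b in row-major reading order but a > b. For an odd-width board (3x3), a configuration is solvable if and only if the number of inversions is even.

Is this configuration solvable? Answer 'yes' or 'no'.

Answer: no

Derivation:
Inversions (pairs i<j in row-major order where tile[i] > tile[j] > 0): 15
15 is odd, so the puzzle is not solvable.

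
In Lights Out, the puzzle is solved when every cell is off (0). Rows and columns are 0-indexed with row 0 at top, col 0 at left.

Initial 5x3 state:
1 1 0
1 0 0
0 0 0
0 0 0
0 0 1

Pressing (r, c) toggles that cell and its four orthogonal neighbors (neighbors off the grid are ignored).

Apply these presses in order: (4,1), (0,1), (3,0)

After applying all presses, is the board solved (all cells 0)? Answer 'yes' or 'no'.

Answer: no

Derivation:
After press 1 at (4,1):
1 1 0
1 0 0
0 0 0
0 1 0
1 1 0

After press 2 at (0,1):
0 0 1
1 1 0
0 0 0
0 1 0
1 1 0

After press 3 at (3,0):
0 0 1
1 1 0
1 0 0
1 0 0
0 1 0

Lights still on: 6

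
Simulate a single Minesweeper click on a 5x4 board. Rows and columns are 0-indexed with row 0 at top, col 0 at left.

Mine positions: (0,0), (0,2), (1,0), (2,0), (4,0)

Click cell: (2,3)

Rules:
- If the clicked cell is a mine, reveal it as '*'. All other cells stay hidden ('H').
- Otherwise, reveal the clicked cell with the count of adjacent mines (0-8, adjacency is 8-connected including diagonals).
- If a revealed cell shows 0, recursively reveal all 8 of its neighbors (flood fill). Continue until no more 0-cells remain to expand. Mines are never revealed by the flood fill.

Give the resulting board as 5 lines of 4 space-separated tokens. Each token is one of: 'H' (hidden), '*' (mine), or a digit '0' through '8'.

H H H H
H 4 1 1
H 2 0 0
H 2 0 0
H 1 0 0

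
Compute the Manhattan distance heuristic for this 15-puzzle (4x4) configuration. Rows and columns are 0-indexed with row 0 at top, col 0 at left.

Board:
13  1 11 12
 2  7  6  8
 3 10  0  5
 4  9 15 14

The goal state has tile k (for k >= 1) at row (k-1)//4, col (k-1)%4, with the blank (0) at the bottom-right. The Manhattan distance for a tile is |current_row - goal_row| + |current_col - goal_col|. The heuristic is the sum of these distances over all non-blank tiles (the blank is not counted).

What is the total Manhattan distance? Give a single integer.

Answer: 30

Derivation:
Tile 13: at (0,0), goal (3,0), distance |0-3|+|0-0| = 3
Tile 1: at (0,1), goal (0,0), distance |0-0|+|1-0| = 1
Tile 11: at (0,2), goal (2,2), distance |0-2|+|2-2| = 2
Tile 12: at (0,3), goal (2,3), distance |0-2|+|3-3| = 2
Tile 2: at (1,0), goal (0,1), distance |1-0|+|0-1| = 2
Tile 7: at (1,1), goal (1,2), distance |1-1|+|1-2| = 1
Tile 6: at (1,2), goal (1,1), distance |1-1|+|2-1| = 1
Tile 8: at (1,3), goal (1,3), distance |1-1|+|3-3| = 0
Tile 3: at (2,0), goal (0,2), distance |2-0|+|0-2| = 4
Tile 10: at (2,1), goal (2,1), distance |2-2|+|1-1| = 0
Tile 5: at (2,3), goal (1,0), distance |2-1|+|3-0| = 4
Tile 4: at (3,0), goal (0,3), distance |3-0|+|0-3| = 6
Tile 9: at (3,1), goal (2,0), distance |3-2|+|1-0| = 2
Tile 15: at (3,2), goal (3,2), distance |3-3|+|2-2| = 0
Tile 14: at (3,3), goal (3,1), distance |3-3|+|3-1| = 2
Sum: 3 + 1 + 2 + 2 + 2 + 1 + 1 + 0 + 4 + 0 + 4 + 6 + 2 + 0 + 2 = 30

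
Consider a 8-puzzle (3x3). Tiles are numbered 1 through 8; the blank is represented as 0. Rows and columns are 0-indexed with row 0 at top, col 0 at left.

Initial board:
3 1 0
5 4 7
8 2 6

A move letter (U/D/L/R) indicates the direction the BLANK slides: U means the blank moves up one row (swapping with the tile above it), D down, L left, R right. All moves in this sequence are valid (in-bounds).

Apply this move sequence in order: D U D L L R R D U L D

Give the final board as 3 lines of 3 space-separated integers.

After move 1 (D):
3 1 7
5 4 0
8 2 6

After move 2 (U):
3 1 0
5 4 7
8 2 6

After move 3 (D):
3 1 7
5 4 0
8 2 6

After move 4 (L):
3 1 7
5 0 4
8 2 6

After move 5 (L):
3 1 7
0 5 4
8 2 6

After move 6 (R):
3 1 7
5 0 4
8 2 6

After move 7 (R):
3 1 7
5 4 0
8 2 6

After move 8 (D):
3 1 7
5 4 6
8 2 0

After move 9 (U):
3 1 7
5 4 0
8 2 6

After move 10 (L):
3 1 7
5 0 4
8 2 6

After move 11 (D):
3 1 7
5 2 4
8 0 6

Answer: 3 1 7
5 2 4
8 0 6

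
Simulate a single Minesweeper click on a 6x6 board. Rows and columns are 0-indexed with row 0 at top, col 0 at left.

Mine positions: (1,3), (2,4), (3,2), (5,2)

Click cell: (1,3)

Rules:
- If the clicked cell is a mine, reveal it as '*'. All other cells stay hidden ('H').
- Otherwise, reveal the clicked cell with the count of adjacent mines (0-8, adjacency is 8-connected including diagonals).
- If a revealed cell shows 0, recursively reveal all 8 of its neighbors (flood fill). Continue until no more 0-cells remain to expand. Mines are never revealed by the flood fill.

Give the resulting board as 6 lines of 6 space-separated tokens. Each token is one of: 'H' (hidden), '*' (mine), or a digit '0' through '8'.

H H H H H H
H H H * H H
H H H H H H
H H H H H H
H H H H H H
H H H H H H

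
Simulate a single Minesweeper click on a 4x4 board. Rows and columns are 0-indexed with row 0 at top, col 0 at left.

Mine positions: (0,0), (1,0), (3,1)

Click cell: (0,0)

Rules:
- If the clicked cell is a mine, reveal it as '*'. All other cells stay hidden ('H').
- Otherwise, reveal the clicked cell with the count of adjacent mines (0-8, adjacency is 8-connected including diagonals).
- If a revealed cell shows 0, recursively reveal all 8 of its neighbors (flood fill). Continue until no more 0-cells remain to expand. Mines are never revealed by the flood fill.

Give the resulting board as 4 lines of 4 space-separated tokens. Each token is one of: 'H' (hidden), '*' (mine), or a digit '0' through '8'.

* H H H
H H H H
H H H H
H H H H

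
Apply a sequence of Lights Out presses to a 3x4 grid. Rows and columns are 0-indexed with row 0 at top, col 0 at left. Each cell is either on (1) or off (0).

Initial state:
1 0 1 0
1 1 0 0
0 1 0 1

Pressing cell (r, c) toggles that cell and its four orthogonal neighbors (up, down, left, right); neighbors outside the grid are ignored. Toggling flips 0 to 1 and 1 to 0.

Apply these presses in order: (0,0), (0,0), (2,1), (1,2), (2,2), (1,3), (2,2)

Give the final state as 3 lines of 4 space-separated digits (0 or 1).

After press 1 at (0,0):
0 1 1 0
0 1 0 0
0 1 0 1

After press 2 at (0,0):
1 0 1 0
1 1 0 0
0 1 0 1

After press 3 at (2,1):
1 0 1 0
1 0 0 0
1 0 1 1

After press 4 at (1,2):
1 0 0 0
1 1 1 1
1 0 0 1

After press 5 at (2,2):
1 0 0 0
1 1 0 1
1 1 1 0

After press 6 at (1,3):
1 0 0 1
1 1 1 0
1 1 1 1

After press 7 at (2,2):
1 0 0 1
1 1 0 0
1 0 0 0

Answer: 1 0 0 1
1 1 0 0
1 0 0 0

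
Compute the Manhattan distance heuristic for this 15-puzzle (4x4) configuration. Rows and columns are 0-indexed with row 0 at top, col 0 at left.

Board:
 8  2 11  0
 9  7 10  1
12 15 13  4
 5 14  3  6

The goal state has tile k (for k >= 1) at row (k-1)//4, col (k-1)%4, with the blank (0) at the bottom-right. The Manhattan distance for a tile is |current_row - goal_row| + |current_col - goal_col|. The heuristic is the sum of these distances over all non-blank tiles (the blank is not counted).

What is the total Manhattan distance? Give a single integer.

Tile 8: at (0,0), goal (1,3), distance |0-1|+|0-3| = 4
Tile 2: at (0,1), goal (0,1), distance |0-0|+|1-1| = 0
Tile 11: at (0,2), goal (2,2), distance |0-2|+|2-2| = 2
Tile 9: at (1,0), goal (2,0), distance |1-2|+|0-0| = 1
Tile 7: at (1,1), goal (1,2), distance |1-1|+|1-2| = 1
Tile 10: at (1,2), goal (2,1), distance |1-2|+|2-1| = 2
Tile 1: at (1,3), goal (0,0), distance |1-0|+|3-0| = 4
Tile 12: at (2,0), goal (2,3), distance |2-2|+|0-3| = 3
Tile 15: at (2,1), goal (3,2), distance |2-3|+|1-2| = 2
Tile 13: at (2,2), goal (3,0), distance |2-3|+|2-0| = 3
Tile 4: at (2,3), goal (0,3), distance |2-0|+|3-3| = 2
Tile 5: at (3,0), goal (1,0), distance |3-1|+|0-0| = 2
Tile 14: at (3,1), goal (3,1), distance |3-3|+|1-1| = 0
Tile 3: at (3,2), goal (0,2), distance |3-0|+|2-2| = 3
Tile 6: at (3,3), goal (1,1), distance |3-1|+|3-1| = 4
Sum: 4 + 0 + 2 + 1 + 1 + 2 + 4 + 3 + 2 + 3 + 2 + 2 + 0 + 3 + 4 = 33

Answer: 33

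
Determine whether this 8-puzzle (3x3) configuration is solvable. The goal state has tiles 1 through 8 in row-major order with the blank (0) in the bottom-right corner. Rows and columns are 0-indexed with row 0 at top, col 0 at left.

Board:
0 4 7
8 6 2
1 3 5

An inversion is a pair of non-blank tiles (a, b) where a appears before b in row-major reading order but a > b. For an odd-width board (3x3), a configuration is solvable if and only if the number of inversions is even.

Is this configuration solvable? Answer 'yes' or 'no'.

Inversions (pairs i<j in row-major order where tile[i] > tile[j] > 0): 18
18 is even, so the puzzle is solvable.

Answer: yes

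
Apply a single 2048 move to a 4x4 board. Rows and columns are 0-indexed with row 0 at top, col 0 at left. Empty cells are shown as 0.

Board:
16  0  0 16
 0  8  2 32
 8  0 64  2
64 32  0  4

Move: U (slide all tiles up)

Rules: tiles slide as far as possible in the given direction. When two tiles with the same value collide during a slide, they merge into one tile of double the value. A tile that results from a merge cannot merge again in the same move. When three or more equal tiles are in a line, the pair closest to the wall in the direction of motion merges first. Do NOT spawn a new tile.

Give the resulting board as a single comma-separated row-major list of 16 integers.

Answer: 16, 8, 2, 16, 8, 32, 64, 32, 64, 0, 0, 2, 0, 0, 0, 4

Derivation:
Slide up:
col 0: [16, 0, 8, 64] -> [16, 8, 64, 0]
col 1: [0, 8, 0, 32] -> [8, 32, 0, 0]
col 2: [0, 2, 64, 0] -> [2, 64, 0, 0]
col 3: [16, 32, 2, 4] -> [16, 32, 2, 4]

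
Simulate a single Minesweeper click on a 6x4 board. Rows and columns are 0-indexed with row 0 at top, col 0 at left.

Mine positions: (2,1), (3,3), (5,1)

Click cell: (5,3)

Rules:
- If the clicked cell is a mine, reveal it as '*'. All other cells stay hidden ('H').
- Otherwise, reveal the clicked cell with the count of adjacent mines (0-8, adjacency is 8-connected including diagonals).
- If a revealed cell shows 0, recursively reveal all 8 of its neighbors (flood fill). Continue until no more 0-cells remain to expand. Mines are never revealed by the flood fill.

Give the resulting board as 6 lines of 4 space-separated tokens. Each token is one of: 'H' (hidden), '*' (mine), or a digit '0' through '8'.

H H H H
H H H H
H H H H
H H H H
H H 2 1
H H 1 0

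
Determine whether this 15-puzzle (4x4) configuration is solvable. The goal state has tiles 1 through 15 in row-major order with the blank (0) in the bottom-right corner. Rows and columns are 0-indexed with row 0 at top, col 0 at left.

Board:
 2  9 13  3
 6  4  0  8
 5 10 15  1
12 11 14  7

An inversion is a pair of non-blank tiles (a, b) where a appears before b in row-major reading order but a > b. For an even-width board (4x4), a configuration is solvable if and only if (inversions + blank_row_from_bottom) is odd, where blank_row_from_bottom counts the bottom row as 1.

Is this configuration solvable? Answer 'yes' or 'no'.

Inversions: 38
Blank is in row 1 (0-indexed from top), which is row 3 counting from the bottom (bottom = 1).
38 + 3 = 41, which is odd, so the puzzle is solvable.

Answer: yes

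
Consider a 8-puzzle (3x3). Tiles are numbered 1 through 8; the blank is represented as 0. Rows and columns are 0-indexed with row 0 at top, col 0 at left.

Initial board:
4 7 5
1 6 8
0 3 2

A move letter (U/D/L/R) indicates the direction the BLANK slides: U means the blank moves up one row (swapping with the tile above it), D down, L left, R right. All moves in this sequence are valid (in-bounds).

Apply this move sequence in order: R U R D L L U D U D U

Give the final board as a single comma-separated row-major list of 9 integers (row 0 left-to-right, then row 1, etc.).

Answer: 4, 7, 5, 0, 8, 2, 1, 3, 6

Derivation:
After move 1 (R):
4 7 5
1 6 8
3 0 2

After move 2 (U):
4 7 5
1 0 8
3 6 2

After move 3 (R):
4 7 5
1 8 0
3 6 2

After move 4 (D):
4 7 5
1 8 2
3 6 0

After move 5 (L):
4 7 5
1 8 2
3 0 6

After move 6 (L):
4 7 5
1 8 2
0 3 6

After move 7 (U):
4 7 5
0 8 2
1 3 6

After move 8 (D):
4 7 5
1 8 2
0 3 6

After move 9 (U):
4 7 5
0 8 2
1 3 6

After move 10 (D):
4 7 5
1 8 2
0 3 6

After move 11 (U):
4 7 5
0 8 2
1 3 6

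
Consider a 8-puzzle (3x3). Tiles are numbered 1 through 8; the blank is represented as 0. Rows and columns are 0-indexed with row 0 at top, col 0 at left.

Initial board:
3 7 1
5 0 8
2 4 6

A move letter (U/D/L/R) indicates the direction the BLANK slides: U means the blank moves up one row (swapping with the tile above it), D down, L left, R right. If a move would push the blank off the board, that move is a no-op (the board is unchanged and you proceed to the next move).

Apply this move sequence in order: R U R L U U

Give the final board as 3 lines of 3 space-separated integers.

Answer: 3 0 7
5 8 1
2 4 6

Derivation:
After move 1 (R):
3 7 1
5 8 0
2 4 6

After move 2 (U):
3 7 0
5 8 1
2 4 6

After move 3 (R):
3 7 0
5 8 1
2 4 6

After move 4 (L):
3 0 7
5 8 1
2 4 6

After move 5 (U):
3 0 7
5 8 1
2 4 6

After move 6 (U):
3 0 7
5 8 1
2 4 6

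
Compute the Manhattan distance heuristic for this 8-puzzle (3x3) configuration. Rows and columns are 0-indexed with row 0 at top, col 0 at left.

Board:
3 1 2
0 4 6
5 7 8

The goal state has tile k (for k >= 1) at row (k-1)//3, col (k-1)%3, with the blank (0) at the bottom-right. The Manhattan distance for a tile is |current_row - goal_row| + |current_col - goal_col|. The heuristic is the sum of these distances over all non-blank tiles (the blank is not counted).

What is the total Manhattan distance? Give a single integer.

Answer: 9

Derivation:
Tile 3: at (0,0), goal (0,2), distance |0-0|+|0-2| = 2
Tile 1: at (0,1), goal (0,0), distance |0-0|+|1-0| = 1
Tile 2: at (0,2), goal (0,1), distance |0-0|+|2-1| = 1
Tile 4: at (1,1), goal (1,0), distance |1-1|+|1-0| = 1
Tile 6: at (1,2), goal (1,2), distance |1-1|+|2-2| = 0
Tile 5: at (2,0), goal (1,1), distance |2-1|+|0-1| = 2
Tile 7: at (2,1), goal (2,0), distance |2-2|+|1-0| = 1
Tile 8: at (2,2), goal (2,1), distance |2-2|+|2-1| = 1
Sum: 2 + 1 + 1 + 1 + 0 + 2 + 1 + 1 = 9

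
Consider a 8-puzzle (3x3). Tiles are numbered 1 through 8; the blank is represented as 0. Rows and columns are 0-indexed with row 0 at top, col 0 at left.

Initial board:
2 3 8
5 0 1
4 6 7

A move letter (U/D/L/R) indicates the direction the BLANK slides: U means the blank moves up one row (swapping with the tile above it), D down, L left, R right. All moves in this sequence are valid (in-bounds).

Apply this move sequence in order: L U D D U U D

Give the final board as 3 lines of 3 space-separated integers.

After move 1 (L):
2 3 8
0 5 1
4 6 7

After move 2 (U):
0 3 8
2 5 1
4 6 7

After move 3 (D):
2 3 8
0 5 1
4 6 7

After move 4 (D):
2 3 8
4 5 1
0 6 7

After move 5 (U):
2 3 8
0 5 1
4 6 7

After move 6 (U):
0 3 8
2 5 1
4 6 7

After move 7 (D):
2 3 8
0 5 1
4 6 7

Answer: 2 3 8
0 5 1
4 6 7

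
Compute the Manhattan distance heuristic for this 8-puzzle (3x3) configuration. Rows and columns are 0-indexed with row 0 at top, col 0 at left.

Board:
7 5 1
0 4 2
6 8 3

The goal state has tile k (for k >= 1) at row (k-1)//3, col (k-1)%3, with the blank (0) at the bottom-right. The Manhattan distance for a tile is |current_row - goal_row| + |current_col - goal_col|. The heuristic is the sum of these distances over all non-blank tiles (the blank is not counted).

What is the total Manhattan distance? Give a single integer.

Answer: 13

Derivation:
Tile 7: at (0,0), goal (2,0), distance |0-2|+|0-0| = 2
Tile 5: at (0,1), goal (1,1), distance |0-1|+|1-1| = 1
Tile 1: at (0,2), goal (0,0), distance |0-0|+|2-0| = 2
Tile 4: at (1,1), goal (1,0), distance |1-1|+|1-0| = 1
Tile 2: at (1,2), goal (0,1), distance |1-0|+|2-1| = 2
Tile 6: at (2,0), goal (1,2), distance |2-1|+|0-2| = 3
Tile 8: at (2,1), goal (2,1), distance |2-2|+|1-1| = 0
Tile 3: at (2,2), goal (0,2), distance |2-0|+|2-2| = 2
Sum: 2 + 1 + 2 + 1 + 2 + 3 + 0 + 2 = 13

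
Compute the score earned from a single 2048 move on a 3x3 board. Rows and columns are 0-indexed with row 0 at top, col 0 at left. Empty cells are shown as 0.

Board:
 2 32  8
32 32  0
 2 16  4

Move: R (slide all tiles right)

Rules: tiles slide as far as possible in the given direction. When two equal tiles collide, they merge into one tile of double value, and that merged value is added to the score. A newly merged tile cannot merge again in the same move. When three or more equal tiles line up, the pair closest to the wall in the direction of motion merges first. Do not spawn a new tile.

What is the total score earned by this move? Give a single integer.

Slide right:
row 0: [2, 32, 8] -> [2, 32, 8]  score +0 (running 0)
row 1: [32, 32, 0] -> [0, 0, 64]  score +64 (running 64)
row 2: [2, 16, 4] -> [2, 16, 4]  score +0 (running 64)
Board after move:
 2 32  8
 0  0 64
 2 16  4

Answer: 64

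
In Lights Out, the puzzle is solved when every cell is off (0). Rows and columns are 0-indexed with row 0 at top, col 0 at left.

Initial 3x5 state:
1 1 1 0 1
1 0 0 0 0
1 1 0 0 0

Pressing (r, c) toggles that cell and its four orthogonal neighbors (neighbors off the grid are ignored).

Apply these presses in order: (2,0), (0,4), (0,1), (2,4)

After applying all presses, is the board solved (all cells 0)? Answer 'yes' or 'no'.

Answer: no

Derivation:
After press 1 at (2,0):
1 1 1 0 1
0 0 0 0 0
0 0 0 0 0

After press 2 at (0,4):
1 1 1 1 0
0 0 0 0 1
0 0 0 0 0

After press 3 at (0,1):
0 0 0 1 0
0 1 0 0 1
0 0 0 0 0

After press 4 at (2,4):
0 0 0 1 0
0 1 0 0 0
0 0 0 1 1

Lights still on: 4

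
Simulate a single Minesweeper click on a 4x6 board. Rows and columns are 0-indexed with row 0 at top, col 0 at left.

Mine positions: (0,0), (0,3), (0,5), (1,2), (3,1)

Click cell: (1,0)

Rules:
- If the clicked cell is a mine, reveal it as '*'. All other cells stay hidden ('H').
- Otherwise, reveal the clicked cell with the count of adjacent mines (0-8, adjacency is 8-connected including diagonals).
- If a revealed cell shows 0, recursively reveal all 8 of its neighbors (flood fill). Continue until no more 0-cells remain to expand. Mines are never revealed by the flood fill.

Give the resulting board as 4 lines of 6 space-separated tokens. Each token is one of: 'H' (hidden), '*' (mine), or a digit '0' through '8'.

H H H H H H
1 H H H H H
H H H H H H
H H H H H H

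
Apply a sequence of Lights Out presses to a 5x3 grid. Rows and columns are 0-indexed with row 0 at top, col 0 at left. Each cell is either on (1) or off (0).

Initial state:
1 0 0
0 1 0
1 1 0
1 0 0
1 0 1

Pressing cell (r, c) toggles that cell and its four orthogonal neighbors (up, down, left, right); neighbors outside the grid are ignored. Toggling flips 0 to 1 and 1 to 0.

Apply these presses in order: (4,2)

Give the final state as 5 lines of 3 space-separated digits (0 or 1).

Answer: 1 0 0
0 1 0
1 1 0
1 0 1
1 1 0

Derivation:
After press 1 at (4,2):
1 0 0
0 1 0
1 1 0
1 0 1
1 1 0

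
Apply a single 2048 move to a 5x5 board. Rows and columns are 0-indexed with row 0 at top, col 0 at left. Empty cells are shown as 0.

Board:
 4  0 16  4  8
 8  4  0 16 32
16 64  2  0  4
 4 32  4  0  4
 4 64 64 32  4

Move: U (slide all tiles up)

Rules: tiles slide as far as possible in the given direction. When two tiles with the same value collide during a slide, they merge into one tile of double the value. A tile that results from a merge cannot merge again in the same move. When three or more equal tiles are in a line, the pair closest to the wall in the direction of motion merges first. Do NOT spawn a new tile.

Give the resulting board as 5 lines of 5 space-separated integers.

Slide up:
col 0: [4, 8, 16, 4, 4] -> [4, 8, 16, 8, 0]
col 1: [0, 4, 64, 32, 64] -> [4, 64, 32, 64, 0]
col 2: [16, 0, 2, 4, 64] -> [16, 2, 4, 64, 0]
col 3: [4, 16, 0, 0, 32] -> [4, 16, 32, 0, 0]
col 4: [8, 32, 4, 4, 4] -> [8, 32, 8, 4, 0]

Answer:  4  4 16  4  8
 8 64  2 16 32
16 32  4 32  8
 8 64 64  0  4
 0  0  0  0  0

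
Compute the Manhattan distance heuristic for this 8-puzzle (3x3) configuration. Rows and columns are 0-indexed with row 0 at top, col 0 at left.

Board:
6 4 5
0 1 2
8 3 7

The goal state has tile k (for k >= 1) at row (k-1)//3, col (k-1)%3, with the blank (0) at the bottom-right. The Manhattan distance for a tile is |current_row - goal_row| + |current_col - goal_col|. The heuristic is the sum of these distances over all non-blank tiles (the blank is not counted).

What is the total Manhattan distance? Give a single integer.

Tile 6: (0,0)->(1,2) = 3
Tile 4: (0,1)->(1,0) = 2
Tile 5: (0,2)->(1,1) = 2
Tile 1: (1,1)->(0,0) = 2
Tile 2: (1,2)->(0,1) = 2
Tile 8: (2,0)->(2,1) = 1
Tile 3: (2,1)->(0,2) = 3
Tile 7: (2,2)->(2,0) = 2
Sum: 3 + 2 + 2 + 2 + 2 + 1 + 3 + 2 = 17

Answer: 17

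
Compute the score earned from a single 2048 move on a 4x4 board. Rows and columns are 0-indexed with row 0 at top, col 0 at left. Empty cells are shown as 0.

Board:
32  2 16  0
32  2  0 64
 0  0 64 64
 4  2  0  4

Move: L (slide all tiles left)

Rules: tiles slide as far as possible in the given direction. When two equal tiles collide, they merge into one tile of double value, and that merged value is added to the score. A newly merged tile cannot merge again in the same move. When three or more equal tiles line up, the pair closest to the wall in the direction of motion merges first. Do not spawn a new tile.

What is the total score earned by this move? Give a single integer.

Slide left:
row 0: [32, 2, 16, 0] -> [32, 2, 16, 0]  score +0 (running 0)
row 1: [32, 2, 0, 64] -> [32, 2, 64, 0]  score +0 (running 0)
row 2: [0, 0, 64, 64] -> [128, 0, 0, 0]  score +128 (running 128)
row 3: [4, 2, 0, 4] -> [4, 2, 4, 0]  score +0 (running 128)
Board after move:
 32   2  16   0
 32   2  64   0
128   0   0   0
  4   2   4   0

Answer: 128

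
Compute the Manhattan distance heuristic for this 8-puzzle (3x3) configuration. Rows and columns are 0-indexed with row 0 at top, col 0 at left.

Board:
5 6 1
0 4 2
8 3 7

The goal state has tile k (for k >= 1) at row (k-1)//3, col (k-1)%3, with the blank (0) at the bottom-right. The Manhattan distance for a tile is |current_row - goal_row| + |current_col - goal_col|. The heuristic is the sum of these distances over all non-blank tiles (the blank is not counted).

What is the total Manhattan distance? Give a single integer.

Answer: 15

Derivation:
Tile 5: at (0,0), goal (1,1), distance |0-1|+|0-1| = 2
Tile 6: at (0,1), goal (1,2), distance |0-1|+|1-2| = 2
Tile 1: at (0,2), goal (0,0), distance |0-0|+|2-0| = 2
Tile 4: at (1,1), goal (1,0), distance |1-1|+|1-0| = 1
Tile 2: at (1,2), goal (0,1), distance |1-0|+|2-1| = 2
Tile 8: at (2,0), goal (2,1), distance |2-2|+|0-1| = 1
Tile 3: at (2,1), goal (0,2), distance |2-0|+|1-2| = 3
Tile 7: at (2,2), goal (2,0), distance |2-2|+|2-0| = 2
Sum: 2 + 2 + 2 + 1 + 2 + 1 + 3 + 2 = 15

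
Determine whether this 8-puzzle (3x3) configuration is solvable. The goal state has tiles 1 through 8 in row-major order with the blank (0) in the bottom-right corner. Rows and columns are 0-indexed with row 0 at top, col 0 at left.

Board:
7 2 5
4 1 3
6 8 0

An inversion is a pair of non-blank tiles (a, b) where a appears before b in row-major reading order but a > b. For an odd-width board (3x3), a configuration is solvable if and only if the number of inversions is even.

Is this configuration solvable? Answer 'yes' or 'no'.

Inversions (pairs i<j in row-major order where tile[i] > tile[j] > 0): 12
12 is even, so the puzzle is solvable.

Answer: yes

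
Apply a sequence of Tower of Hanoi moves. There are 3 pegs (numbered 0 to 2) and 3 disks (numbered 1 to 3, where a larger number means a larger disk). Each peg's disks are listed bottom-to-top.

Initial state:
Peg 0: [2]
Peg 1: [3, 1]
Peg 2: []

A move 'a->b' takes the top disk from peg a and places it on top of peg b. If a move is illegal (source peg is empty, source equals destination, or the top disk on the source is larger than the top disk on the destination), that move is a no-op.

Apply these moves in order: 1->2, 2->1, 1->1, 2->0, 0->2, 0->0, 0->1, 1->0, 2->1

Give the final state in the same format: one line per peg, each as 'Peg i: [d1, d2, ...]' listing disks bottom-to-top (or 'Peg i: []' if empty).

After move 1 (1->2):
Peg 0: [2]
Peg 1: [3]
Peg 2: [1]

After move 2 (2->1):
Peg 0: [2]
Peg 1: [3, 1]
Peg 2: []

After move 3 (1->1):
Peg 0: [2]
Peg 1: [3, 1]
Peg 2: []

After move 4 (2->0):
Peg 0: [2]
Peg 1: [3, 1]
Peg 2: []

After move 5 (0->2):
Peg 0: []
Peg 1: [3, 1]
Peg 2: [2]

After move 6 (0->0):
Peg 0: []
Peg 1: [3, 1]
Peg 2: [2]

After move 7 (0->1):
Peg 0: []
Peg 1: [3, 1]
Peg 2: [2]

After move 8 (1->0):
Peg 0: [1]
Peg 1: [3]
Peg 2: [2]

After move 9 (2->1):
Peg 0: [1]
Peg 1: [3, 2]
Peg 2: []

Answer: Peg 0: [1]
Peg 1: [3, 2]
Peg 2: []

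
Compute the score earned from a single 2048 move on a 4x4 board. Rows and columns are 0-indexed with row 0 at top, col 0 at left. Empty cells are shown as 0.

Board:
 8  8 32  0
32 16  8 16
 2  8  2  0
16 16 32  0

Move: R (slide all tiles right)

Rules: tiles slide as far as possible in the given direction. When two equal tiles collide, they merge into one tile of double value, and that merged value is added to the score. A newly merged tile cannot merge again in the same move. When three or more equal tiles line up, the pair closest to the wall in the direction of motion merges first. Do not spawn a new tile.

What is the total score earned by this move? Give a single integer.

Answer: 48

Derivation:
Slide right:
row 0: [8, 8, 32, 0] -> [0, 0, 16, 32]  score +16 (running 16)
row 1: [32, 16, 8, 16] -> [32, 16, 8, 16]  score +0 (running 16)
row 2: [2, 8, 2, 0] -> [0, 2, 8, 2]  score +0 (running 16)
row 3: [16, 16, 32, 0] -> [0, 0, 32, 32]  score +32 (running 48)
Board after move:
 0  0 16 32
32 16  8 16
 0  2  8  2
 0  0 32 32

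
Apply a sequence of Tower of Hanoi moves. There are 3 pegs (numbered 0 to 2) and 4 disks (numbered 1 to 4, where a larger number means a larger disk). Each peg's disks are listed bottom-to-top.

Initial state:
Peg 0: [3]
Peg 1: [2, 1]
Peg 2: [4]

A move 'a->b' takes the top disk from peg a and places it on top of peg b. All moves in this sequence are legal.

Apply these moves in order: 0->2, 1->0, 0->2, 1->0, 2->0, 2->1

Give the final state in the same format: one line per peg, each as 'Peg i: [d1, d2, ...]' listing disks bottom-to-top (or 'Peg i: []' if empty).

After move 1 (0->2):
Peg 0: []
Peg 1: [2, 1]
Peg 2: [4, 3]

After move 2 (1->0):
Peg 0: [1]
Peg 1: [2]
Peg 2: [4, 3]

After move 3 (0->2):
Peg 0: []
Peg 1: [2]
Peg 2: [4, 3, 1]

After move 4 (1->0):
Peg 0: [2]
Peg 1: []
Peg 2: [4, 3, 1]

After move 5 (2->0):
Peg 0: [2, 1]
Peg 1: []
Peg 2: [4, 3]

After move 6 (2->1):
Peg 0: [2, 1]
Peg 1: [3]
Peg 2: [4]

Answer: Peg 0: [2, 1]
Peg 1: [3]
Peg 2: [4]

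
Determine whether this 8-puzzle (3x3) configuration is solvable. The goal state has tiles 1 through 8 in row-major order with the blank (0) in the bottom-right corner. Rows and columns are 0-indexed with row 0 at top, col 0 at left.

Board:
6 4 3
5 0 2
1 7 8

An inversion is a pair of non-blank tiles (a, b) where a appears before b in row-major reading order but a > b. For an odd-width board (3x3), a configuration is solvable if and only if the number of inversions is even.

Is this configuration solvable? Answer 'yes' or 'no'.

Answer: no

Derivation:
Inversions (pairs i<j in row-major order where tile[i] > tile[j] > 0): 13
13 is odd, so the puzzle is not solvable.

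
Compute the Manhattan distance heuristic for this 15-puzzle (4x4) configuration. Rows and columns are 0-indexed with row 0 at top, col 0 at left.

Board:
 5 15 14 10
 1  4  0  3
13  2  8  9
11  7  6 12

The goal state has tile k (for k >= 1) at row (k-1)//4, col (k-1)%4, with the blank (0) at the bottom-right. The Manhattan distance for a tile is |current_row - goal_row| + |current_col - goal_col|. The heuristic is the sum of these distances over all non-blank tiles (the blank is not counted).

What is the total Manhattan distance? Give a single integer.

Answer: 37

Derivation:
Tile 5: (0,0)->(1,0) = 1
Tile 15: (0,1)->(3,2) = 4
Tile 14: (0,2)->(3,1) = 4
Tile 10: (0,3)->(2,1) = 4
Tile 1: (1,0)->(0,0) = 1
Tile 4: (1,1)->(0,3) = 3
Tile 3: (1,3)->(0,2) = 2
Tile 13: (2,0)->(3,0) = 1
Tile 2: (2,1)->(0,1) = 2
Tile 8: (2,2)->(1,3) = 2
Tile 9: (2,3)->(2,0) = 3
Tile 11: (3,0)->(2,2) = 3
Tile 7: (3,1)->(1,2) = 3
Tile 6: (3,2)->(1,1) = 3
Tile 12: (3,3)->(2,3) = 1
Sum: 1 + 4 + 4 + 4 + 1 + 3 + 2 + 1 + 2 + 2 + 3 + 3 + 3 + 3 + 1 = 37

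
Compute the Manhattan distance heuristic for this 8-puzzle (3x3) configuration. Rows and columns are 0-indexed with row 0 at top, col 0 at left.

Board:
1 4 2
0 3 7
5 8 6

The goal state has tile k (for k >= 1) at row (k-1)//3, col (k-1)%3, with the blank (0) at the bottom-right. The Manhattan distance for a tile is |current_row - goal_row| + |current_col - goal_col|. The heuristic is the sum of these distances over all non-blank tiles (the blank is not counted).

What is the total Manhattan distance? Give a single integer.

Answer: 11

Derivation:
Tile 1: at (0,0), goal (0,0), distance |0-0|+|0-0| = 0
Tile 4: at (0,1), goal (1,0), distance |0-1|+|1-0| = 2
Tile 2: at (0,2), goal (0,1), distance |0-0|+|2-1| = 1
Tile 3: at (1,1), goal (0,2), distance |1-0|+|1-2| = 2
Tile 7: at (1,2), goal (2,0), distance |1-2|+|2-0| = 3
Tile 5: at (2,0), goal (1,1), distance |2-1|+|0-1| = 2
Tile 8: at (2,1), goal (2,1), distance |2-2|+|1-1| = 0
Tile 6: at (2,2), goal (1,2), distance |2-1|+|2-2| = 1
Sum: 0 + 2 + 1 + 2 + 3 + 2 + 0 + 1 = 11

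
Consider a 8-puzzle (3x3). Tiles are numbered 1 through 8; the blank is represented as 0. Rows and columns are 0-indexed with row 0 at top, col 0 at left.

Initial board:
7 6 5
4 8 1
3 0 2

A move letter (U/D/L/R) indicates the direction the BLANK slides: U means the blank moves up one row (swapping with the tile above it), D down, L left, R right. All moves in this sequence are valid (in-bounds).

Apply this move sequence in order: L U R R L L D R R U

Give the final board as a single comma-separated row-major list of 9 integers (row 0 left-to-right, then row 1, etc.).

After move 1 (L):
7 6 5
4 8 1
0 3 2

After move 2 (U):
7 6 5
0 8 1
4 3 2

After move 3 (R):
7 6 5
8 0 1
4 3 2

After move 4 (R):
7 6 5
8 1 0
4 3 2

After move 5 (L):
7 6 5
8 0 1
4 3 2

After move 6 (L):
7 6 5
0 8 1
4 3 2

After move 7 (D):
7 6 5
4 8 1
0 3 2

After move 8 (R):
7 6 5
4 8 1
3 0 2

After move 9 (R):
7 6 5
4 8 1
3 2 0

After move 10 (U):
7 6 5
4 8 0
3 2 1

Answer: 7, 6, 5, 4, 8, 0, 3, 2, 1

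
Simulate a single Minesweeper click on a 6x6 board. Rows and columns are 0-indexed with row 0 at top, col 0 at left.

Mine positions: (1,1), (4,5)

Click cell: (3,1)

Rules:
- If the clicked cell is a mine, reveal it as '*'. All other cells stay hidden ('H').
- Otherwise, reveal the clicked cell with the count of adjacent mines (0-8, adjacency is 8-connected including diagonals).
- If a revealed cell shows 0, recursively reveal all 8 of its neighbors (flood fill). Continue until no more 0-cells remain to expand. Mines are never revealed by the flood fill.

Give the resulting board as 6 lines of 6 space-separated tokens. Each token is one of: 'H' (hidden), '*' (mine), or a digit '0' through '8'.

H H 1 0 0 0
H H 1 0 0 0
1 1 1 0 0 0
0 0 0 0 1 1
0 0 0 0 1 H
0 0 0 0 1 H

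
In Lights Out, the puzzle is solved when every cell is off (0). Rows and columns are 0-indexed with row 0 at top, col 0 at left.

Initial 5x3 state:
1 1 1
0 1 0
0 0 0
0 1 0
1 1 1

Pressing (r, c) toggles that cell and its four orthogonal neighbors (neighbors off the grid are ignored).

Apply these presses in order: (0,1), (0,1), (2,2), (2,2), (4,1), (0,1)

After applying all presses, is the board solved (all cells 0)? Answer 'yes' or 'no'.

Answer: yes

Derivation:
After press 1 at (0,1):
0 0 0
0 0 0
0 0 0
0 1 0
1 1 1

After press 2 at (0,1):
1 1 1
0 1 0
0 0 0
0 1 0
1 1 1

After press 3 at (2,2):
1 1 1
0 1 1
0 1 1
0 1 1
1 1 1

After press 4 at (2,2):
1 1 1
0 1 0
0 0 0
0 1 0
1 1 1

After press 5 at (4,1):
1 1 1
0 1 0
0 0 0
0 0 0
0 0 0

After press 6 at (0,1):
0 0 0
0 0 0
0 0 0
0 0 0
0 0 0

Lights still on: 0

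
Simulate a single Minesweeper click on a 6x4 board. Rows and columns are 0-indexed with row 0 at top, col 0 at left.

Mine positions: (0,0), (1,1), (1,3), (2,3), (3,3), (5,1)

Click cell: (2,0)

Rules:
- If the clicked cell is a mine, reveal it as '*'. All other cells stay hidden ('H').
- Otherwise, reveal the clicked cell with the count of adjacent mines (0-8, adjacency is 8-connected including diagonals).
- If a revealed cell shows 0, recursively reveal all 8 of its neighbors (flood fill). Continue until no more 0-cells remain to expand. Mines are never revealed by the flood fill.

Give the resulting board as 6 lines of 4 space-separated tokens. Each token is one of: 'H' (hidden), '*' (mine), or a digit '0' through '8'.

H H H H
H H H H
1 H H H
H H H H
H H H H
H H H H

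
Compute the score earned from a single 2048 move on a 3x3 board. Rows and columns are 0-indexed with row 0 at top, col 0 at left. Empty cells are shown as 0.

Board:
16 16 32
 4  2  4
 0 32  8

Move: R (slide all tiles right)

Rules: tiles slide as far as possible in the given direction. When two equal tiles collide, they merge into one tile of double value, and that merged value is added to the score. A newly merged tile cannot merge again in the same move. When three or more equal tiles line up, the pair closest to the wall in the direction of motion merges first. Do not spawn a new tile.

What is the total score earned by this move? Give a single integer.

Answer: 32

Derivation:
Slide right:
row 0: [16, 16, 32] -> [0, 32, 32]  score +32 (running 32)
row 1: [4, 2, 4] -> [4, 2, 4]  score +0 (running 32)
row 2: [0, 32, 8] -> [0, 32, 8]  score +0 (running 32)
Board after move:
 0 32 32
 4  2  4
 0 32  8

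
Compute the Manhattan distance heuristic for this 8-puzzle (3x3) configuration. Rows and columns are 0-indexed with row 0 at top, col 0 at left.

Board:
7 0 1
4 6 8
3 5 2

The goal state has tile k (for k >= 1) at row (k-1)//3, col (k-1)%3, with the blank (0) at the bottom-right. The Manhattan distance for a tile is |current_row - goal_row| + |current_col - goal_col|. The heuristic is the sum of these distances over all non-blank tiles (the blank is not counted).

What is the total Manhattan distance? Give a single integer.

Answer: 15

Derivation:
Tile 7: (0,0)->(2,0) = 2
Tile 1: (0,2)->(0,0) = 2
Tile 4: (1,0)->(1,0) = 0
Tile 6: (1,1)->(1,2) = 1
Tile 8: (1,2)->(2,1) = 2
Tile 3: (2,0)->(0,2) = 4
Tile 5: (2,1)->(1,1) = 1
Tile 2: (2,2)->(0,1) = 3
Sum: 2 + 2 + 0 + 1 + 2 + 4 + 1 + 3 = 15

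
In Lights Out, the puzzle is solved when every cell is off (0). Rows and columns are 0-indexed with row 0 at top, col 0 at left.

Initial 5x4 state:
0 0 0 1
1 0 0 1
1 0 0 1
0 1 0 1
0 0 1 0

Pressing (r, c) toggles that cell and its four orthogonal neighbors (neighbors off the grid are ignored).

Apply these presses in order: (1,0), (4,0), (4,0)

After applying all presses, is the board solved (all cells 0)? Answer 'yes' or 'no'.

After press 1 at (1,0):
1 0 0 1
0 1 0 1
0 0 0 1
0 1 0 1
0 0 1 0

After press 2 at (4,0):
1 0 0 1
0 1 0 1
0 0 0 1
1 1 0 1
1 1 1 0

After press 3 at (4,0):
1 0 0 1
0 1 0 1
0 0 0 1
0 1 0 1
0 0 1 0

Lights still on: 8

Answer: no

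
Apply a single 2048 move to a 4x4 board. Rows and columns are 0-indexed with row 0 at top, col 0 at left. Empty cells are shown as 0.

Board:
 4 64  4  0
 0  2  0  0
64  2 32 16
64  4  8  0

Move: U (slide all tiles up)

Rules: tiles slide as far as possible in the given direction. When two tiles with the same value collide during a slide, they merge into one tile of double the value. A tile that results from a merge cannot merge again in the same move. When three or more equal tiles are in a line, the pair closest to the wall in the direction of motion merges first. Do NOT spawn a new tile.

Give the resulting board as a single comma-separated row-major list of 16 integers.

Answer: 4, 64, 4, 16, 128, 4, 32, 0, 0, 4, 8, 0, 0, 0, 0, 0

Derivation:
Slide up:
col 0: [4, 0, 64, 64] -> [4, 128, 0, 0]
col 1: [64, 2, 2, 4] -> [64, 4, 4, 0]
col 2: [4, 0, 32, 8] -> [4, 32, 8, 0]
col 3: [0, 0, 16, 0] -> [16, 0, 0, 0]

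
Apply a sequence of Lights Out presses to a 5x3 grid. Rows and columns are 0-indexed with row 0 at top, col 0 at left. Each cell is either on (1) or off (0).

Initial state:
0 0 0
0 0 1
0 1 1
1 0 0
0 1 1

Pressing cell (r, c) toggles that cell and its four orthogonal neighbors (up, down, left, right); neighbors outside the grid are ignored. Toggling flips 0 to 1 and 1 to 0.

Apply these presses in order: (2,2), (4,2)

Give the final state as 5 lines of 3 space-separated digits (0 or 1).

Answer: 0 0 0
0 0 0
0 0 0
1 0 0
0 0 0

Derivation:
After press 1 at (2,2):
0 0 0
0 0 0
0 0 0
1 0 1
0 1 1

After press 2 at (4,2):
0 0 0
0 0 0
0 0 0
1 0 0
0 0 0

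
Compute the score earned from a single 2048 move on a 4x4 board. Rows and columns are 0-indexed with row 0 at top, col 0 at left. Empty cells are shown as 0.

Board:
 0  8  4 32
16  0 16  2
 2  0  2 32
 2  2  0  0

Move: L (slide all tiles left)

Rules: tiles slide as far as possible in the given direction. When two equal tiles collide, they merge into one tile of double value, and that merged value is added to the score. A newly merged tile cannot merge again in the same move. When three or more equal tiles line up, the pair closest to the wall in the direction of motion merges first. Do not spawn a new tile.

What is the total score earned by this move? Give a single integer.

Answer: 40

Derivation:
Slide left:
row 0: [0, 8, 4, 32] -> [8, 4, 32, 0]  score +0 (running 0)
row 1: [16, 0, 16, 2] -> [32, 2, 0, 0]  score +32 (running 32)
row 2: [2, 0, 2, 32] -> [4, 32, 0, 0]  score +4 (running 36)
row 3: [2, 2, 0, 0] -> [4, 0, 0, 0]  score +4 (running 40)
Board after move:
 8  4 32  0
32  2  0  0
 4 32  0  0
 4  0  0  0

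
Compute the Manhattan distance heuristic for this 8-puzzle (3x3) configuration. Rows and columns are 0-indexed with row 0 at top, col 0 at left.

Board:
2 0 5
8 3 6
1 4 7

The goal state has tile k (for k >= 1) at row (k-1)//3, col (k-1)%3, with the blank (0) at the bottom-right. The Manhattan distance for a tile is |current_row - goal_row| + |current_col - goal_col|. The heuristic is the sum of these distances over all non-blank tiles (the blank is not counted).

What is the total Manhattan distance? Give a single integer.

Tile 2: (0,0)->(0,1) = 1
Tile 5: (0,2)->(1,1) = 2
Tile 8: (1,0)->(2,1) = 2
Tile 3: (1,1)->(0,2) = 2
Tile 6: (1,2)->(1,2) = 0
Tile 1: (2,0)->(0,0) = 2
Tile 4: (2,1)->(1,0) = 2
Tile 7: (2,2)->(2,0) = 2
Sum: 1 + 2 + 2 + 2 + 0 + 2 + 2 + 2 = 13

Answer: 13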